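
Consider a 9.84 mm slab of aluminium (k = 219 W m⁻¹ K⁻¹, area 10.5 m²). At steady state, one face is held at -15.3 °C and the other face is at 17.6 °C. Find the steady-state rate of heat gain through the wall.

Q = 7.69×10^6 W

Q = kA·ΔT/L = 219 × 10.5 × |-15.3 °C − 17.6 °C| / 0.00984 = 7.69×10^6 W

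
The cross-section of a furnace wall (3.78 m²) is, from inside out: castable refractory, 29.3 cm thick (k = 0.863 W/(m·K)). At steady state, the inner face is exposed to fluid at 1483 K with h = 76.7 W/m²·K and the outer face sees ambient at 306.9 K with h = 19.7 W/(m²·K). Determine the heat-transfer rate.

Resistance network (inner→outer):
  R_conv,in = 1/(hA) = 1/(76.7·3.78) = 0.003449 K/W
  R_castable refractory = L/(kA) = 0.293/(0.863·3.78) = 0.08982 K/W
  R_conv,out = 1/(hA) = 1/(19.7·3.78) = 0.01343 K/W
ΣR = 0.003449 + 0.08982 + 0.01343 = 0.1067 K/W
Q = ΔT/ΣR = (1483 K − 306.9 K)/0.1067 = 11000 W

Q = 11.0 kW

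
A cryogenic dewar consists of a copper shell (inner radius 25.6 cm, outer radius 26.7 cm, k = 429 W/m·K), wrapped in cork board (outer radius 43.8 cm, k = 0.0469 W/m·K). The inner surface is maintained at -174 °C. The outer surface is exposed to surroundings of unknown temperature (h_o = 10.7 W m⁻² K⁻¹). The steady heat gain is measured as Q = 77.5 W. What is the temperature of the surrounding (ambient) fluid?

T_out = 21.3 °C

Series resistances:
  R_copper = (1/0.256 − 1/0.267)/(4πk) = 0.1609/(4π·429) = 2.985×10^-5 K/W
  R_cork board = (1/0.267 − 1/0.438)/(4πk) = 1.462/(4π·0.0469) = 2.481 K/W
  R_conv,out = 1/(4πr²h) = 1/(4π·0.438²·10.7) = 0.03877 K/W
ΣR = 2.520 K/W
ΔT = Q·ΣR = 77.5 × 2.520 = 195.3 K
Heat flows inward, so T_out = T_in + ΔT = -174 + 195.3 = 21.3 °C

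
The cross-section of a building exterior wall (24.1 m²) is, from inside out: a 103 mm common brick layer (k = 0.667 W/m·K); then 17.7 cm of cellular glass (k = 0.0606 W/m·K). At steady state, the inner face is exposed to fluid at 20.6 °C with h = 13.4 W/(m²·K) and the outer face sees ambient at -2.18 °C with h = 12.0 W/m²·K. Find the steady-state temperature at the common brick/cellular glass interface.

T = 19.0 °C

Series thermal resistances, inner to outer:
  R_conv,in = 1/(hA) = 1/(13.4·24.1) = 0.003097 K/W
  R_common brick = L/(kA) = 0.103/(0.667·24.1) = 0.006408 K/W
  R_cellular glass = L/(kA) = 0.177/(0.0606·24.1) = 0.1212 K/W
  R_conv,out = 1/(hA) = 1/(12.0·24.1) = 0.003458 K/W
ΣR = 0.003097 + 0.006408 + 0.1212 + 0.003458 = 0.1342 K/W
Q = ΔT/ΣR = (20.6 °C − -2.18 °C)/0.1342 = 169.7 W
From the inner boundary to the common brick/cellular glass interface, ΣR_partial = 0.009505 K/W.
T_interface = T_in − Q·ΣR_partial = 20.6 °C − (169.7)(0.009505) = 19.0 °C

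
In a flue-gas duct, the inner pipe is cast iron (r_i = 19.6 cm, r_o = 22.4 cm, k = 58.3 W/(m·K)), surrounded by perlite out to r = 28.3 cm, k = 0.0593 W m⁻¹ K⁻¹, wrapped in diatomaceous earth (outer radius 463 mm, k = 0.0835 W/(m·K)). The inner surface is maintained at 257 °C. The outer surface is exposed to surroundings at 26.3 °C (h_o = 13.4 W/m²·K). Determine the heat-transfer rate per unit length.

Resistance network (inner→outer):
  R'_cast iron = ln(0.224/0.196)/(2πk) = 0.1335/(2π·58.3) = 3.645×10^-4 m·K/W
  R'_perlite = ln(0.283/0.224)/(2πk) = 0.2338/(2π·0.0593) = 0.6275 m·K/W
  R'_diatomaceous earth = ln(0.463/0.283)/(2πk) = 0.4923/(2π·0.0835) = 0.9383 m·K/W
  R'_conv,out = 1/(2πr h) = 1/(2π·0.463·13.4) = 0.02565 m·K/W
ΣR = 3.645×10^-4 + 0.6275 + 0.9383 + 0.02565 = 1.592 m·K/W
Q' = ΔT/ΣR = (257 °C − 26.3 °C)/1.592 = 145 W/m

Q' = 145 W/m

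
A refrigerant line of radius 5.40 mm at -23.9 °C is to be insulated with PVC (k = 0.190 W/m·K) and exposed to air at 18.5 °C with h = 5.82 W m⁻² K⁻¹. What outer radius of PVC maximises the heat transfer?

r_cr = 3.26 cm

For a cylinder, r_cr = k_ins/h = 0.190/5.82 = 0.0326 m = 3.26 cm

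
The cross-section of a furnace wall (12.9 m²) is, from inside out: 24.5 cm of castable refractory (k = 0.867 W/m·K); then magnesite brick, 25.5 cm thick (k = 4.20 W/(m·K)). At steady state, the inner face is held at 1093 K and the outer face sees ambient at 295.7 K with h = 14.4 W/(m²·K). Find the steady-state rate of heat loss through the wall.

Q = 24.9 kW

Series thermal resistances, inner to outer:
  R_castable refractory = L/(kA) = 0.245/(0.867·12.9) = 0.02191 K/W
  R_magnesite brick = L/(kA) = 0.255/(4.20·12.9) = 0.004707 K/W
  R_conv,out = 1/(hA) = 1/(14.4·12.9) = 0.005383 K/W
ΣR = 0.02191 + 0.004707 + 0.005383 = 0.03200 K/W
Q = ΔT/ΣR = (1093 K − 295.7 K)/0.03200 = 24900 W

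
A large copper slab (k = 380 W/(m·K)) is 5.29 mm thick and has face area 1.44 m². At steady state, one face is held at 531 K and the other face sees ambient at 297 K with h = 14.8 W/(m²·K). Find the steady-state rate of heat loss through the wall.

Treat each layer as a resistance in series:
  R_copper = L/(kA) = 0.00529/(380·1.44) = 9.667×10^-6 K/W
  R_conv,out = 1/(hA) = 1/(14.8·1.44) = 0.04692 K/W
ΣR = 9.667×10^-6 + 0.04692 = 0.04693 K/W
Q = ΔT/ΣR = (531 K − 297 K)/0.04693 = 4990 W

Q = 4.99 kW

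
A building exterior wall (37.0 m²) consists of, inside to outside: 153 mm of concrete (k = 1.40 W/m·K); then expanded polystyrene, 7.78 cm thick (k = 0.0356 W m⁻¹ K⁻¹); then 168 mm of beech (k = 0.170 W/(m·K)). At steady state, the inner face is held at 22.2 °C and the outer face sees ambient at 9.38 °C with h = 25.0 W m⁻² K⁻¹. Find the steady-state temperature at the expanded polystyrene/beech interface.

Series thermal resistances, inner to outer:
  R_concrete = L/(kA) = 0.153/(1.40·37.0) = 0.002954 K/W
  R_expanded polystyrene = L/(kA) = 0.0778/(0.0356·37.0) = 0.05906 K/W
  R_beech = L/(kA) = 0.168/(0.170·37.0) = 0.02671 K/W
  R_conv,out = 1/(hA) = 1/(25.0·37.0) = 0.001081 K/W
ΣR = 0.002954 + 0.05906 + 0.02671 + 0.001081 = 0.08980 K/W
Q = ΔT/ΣR = (22.2 °C − 9.38 °C)/0.08980 = 142.8 W
From the inner boundary to the expanded polystyrene/beech interface, ΣR_partial = 0.06201 K/W.
T_interface = T_in − Q·ΣR_partial = 22.2 °C − (142.8)(0.06201) = 13.3 °C

T = 13.3 °C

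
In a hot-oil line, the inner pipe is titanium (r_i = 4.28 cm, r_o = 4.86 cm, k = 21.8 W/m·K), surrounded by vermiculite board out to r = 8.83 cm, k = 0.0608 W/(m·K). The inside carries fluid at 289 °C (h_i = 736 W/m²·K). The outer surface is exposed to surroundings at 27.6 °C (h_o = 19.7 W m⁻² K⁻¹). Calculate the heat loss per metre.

Q' = 157 W/m

Series thermal resistances, inner to outer:
  R'_conv,in = 1/(2πr h) = 1/(2π·0.0428·736) = 0.005052 m·K/W
  R'_titanium = ln(0.0486/0.0428)/(2πk) = 0.1271/(2π·21.8) = 9.278×10^-4 m·K/W
  R'_vermiculite board = ln(0.0883/0.0486)/(2πk) = 0.5971/(2π·0.0608) = 1.563 m·K/W
  R'_conv,out = 1/(2πr h) = 1/(2π·0.0883·19.7) = 0.09149 m·K/W
ΣR = 0.005052 + 9.278×10^-4 + 1.563 + 0.09149 = 1.660 m·K/W
Q' = ΔT/ΣR = (289 °C − 27.6 °C)/1.660 = 157 W/m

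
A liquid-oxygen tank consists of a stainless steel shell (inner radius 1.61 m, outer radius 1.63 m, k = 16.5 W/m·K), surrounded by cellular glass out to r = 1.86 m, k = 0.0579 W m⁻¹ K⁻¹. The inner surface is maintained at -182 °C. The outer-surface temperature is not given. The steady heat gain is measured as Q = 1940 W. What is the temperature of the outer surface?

Sum the resistances:
  R_stainless steel = (1/1.61 − 1/1.63)/(4πk) = 0.007621/(4π·16.5) = 3.676×10^-5 K/W
  R_cellular glass = (1/1.63 − 1/1.86)/(4πk) = 0.07586/(4π·0.0579) = 0.1043 K/W
ΣR = 0.1043 K/W
ΔT = Q·ΣR = 1940 × 0.1043 = 202.3 K
Heat flows inward, so T_out = T_in + ΔT = -182 + 202.3 = 20.3 °C

T_out = 20.3 °C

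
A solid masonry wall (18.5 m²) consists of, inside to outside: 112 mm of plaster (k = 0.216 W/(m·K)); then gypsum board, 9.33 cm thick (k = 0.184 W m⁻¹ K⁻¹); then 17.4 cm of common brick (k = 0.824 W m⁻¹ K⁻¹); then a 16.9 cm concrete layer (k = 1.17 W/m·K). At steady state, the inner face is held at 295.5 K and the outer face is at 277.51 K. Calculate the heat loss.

Series thermal resistances, inner to outer:
  R_plaster = L/(kA) = 0.112/(0.216·18.5) = 0.02803 K/W
  R_gypsum board = L/(kA) = 0.0933/(0.184·18.5) = 0.02741 K/W
  R_common brick = L/(kA) = 0.174/(0.824·18.5) = 0.01141 K/W
  R_concrete = L/(kA) = 0.169/(1.17·18.5) = 0.007808 K/W
ΣR = 0.02803 + 0.02741 + 0.01141 + 0.007808 = 0.07466 K/W
Q = ΔT/ΣR = (295.5 K − 277.51 K)/0.07466 = 241 W

Q = 241 W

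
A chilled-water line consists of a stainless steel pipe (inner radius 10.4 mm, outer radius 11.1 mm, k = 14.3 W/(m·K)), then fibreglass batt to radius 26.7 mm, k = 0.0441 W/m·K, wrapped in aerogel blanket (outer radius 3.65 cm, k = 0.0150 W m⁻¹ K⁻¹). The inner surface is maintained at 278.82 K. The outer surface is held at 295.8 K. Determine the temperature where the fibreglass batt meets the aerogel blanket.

Series thermal resistances, inner to outer:
  R'_stainless steel = ln(0.0111/0.0104)/(2πk) = 0.06514/(2π·14.3) = 7.250×10^-4 m·K/W
  R'_fibreglass batt = ln(0.0267/0.0111)/(2πk) = 0.8777/(2π·0.0441) = 3.168 m·K/W
  R'_aerogel blanket = ln(0.0365/0.0267)/(2πk) = 0.3126/(2π·0.0150) = 3.317 m·K/W
ΣR = 7.250×10^-4 + 3.168 + 3.317 = 6.486 m·K/W
Q' = ΔT/ΣR = (278.82 K − 295.8 K)/6.486 = -2.618 W/m
From the inner boundary to the fibreglass batt/aerogel blanket interface, ΣR_partial = 3.169 m·K/W.
T_interface = T_in − Q'·ΣR_partial = 278.82 K − (-2.618)(3.169) = 287.1 K

T = 287.1 K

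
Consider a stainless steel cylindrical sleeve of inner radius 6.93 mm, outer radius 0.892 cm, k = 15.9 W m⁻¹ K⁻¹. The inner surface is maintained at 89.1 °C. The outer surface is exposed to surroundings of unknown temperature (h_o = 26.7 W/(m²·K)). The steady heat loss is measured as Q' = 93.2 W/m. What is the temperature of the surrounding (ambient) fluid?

T_out = 26.6 °C

Sum the resistances:
  R'_stainless steel = ln(0.00892/0.00693)/(2πk) = 0.2524/(2π·15.9) = 0.002527 m·K/W
  R'_conv,out = 1/(2πr h) = 1/(2π·0.00892·26.7) = 0.6683 m·K/W
ΣR = 0.6708 m·K/W
ΔT = Q'·ΣR = 93.2 × 0.6708 = 62.52 K
Heat flows outward, so T_out = T_in − ΔT = 89.1 − 62.52 = 26.6 °C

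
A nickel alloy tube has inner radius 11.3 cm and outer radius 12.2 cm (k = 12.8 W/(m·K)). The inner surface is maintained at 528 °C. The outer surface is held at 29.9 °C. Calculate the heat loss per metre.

Q' = 2πk·ΔT/ln(r₂/r₁) = 2π × 12.8 × 498.1 / ln(0.122/0.113) = 5.23×10^5 W/m

Q' = 523 kW/m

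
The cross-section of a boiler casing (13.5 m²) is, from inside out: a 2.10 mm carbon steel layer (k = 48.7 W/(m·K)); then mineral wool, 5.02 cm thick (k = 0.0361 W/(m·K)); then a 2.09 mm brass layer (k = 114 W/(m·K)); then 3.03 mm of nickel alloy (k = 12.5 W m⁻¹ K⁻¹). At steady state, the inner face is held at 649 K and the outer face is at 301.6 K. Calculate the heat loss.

Resistance network (inner→outer):
  R_carbon steel = L/(kA) = 0.00210/(48.7·13.5) = 3.194×10^-6 K/W
  R_mineral wool = L/(kA) = 0.0502/(0.0361·13.5) = 0.1030 K/W
  R_brass = L/(kA) = 0.00209/(114·13.5) = 1.358×10^-6 K/W
  R_nickel alloy = L/(kA) = 0.00303/(12.5·13.5) = 1.796×10^-5 K/W
ΣR = 3.194×10^-6 + 0.1030 + 1.358×10^-6 + 1.796×10^-5 = 0.1030 K/W
Q = ΔT/ΣR = (649 K − 301.6 K)/0.1030 = 3370 W

Q = 3370 W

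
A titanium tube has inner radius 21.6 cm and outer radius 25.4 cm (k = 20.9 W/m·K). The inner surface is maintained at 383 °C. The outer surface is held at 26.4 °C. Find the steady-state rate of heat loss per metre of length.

Q' = 2πk·ΔT/ln(r₂/r₁) = 2π × 20.9 × 356.6 / ln(0.254/0.216) = 2.89×10^5 W/m

Q' = 289 kW/m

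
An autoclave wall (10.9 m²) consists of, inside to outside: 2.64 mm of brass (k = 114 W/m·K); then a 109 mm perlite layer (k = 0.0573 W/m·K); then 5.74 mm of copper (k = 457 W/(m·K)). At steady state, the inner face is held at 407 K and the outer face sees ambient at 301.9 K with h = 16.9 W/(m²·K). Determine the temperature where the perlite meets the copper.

T = 305.1 K

Resistance network (inner→outer):
  R_brass = L/(kA) = 0.00264/(114·10.9) = 2.125×10^-6 K/W
  R_perlite = L/(kA) = 0.109/(0.0573·10.9) = 0.1745 K/W
  R_copper = L/(kA) = 0.00574/(457·10.9) = 1.152×10^-6 K/W
  R_conv,out = 1/(hA) = 1/(16.9·10.9) = 0.005429 K/W
ΣR = 2.125×10^-6 + 0.1745 + 1.152×10^-6 + 0.005429 = 0.1799 K/W
Q = ΔT/ΣR = (407 K − 301.9 K)/0.1799 = 584.2 W
From the inner boundary to the perlite/copper interface, ΣR_partial = 0.1745 K/W.
T_interface = T_in − Q·ΣR_partial = 407 K − (584.2)(0.1745) = 305.1 K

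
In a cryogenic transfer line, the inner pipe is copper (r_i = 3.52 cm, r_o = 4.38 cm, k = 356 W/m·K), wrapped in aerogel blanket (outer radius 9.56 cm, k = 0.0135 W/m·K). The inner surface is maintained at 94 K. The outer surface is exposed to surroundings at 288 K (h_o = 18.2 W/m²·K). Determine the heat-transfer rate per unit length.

Q' = 20.9 W/m

Treat each layer as a resistance in series:
  R'_copper = ln(0.0438/0.0352)/(2πk) = 0.2186/(2π·356) = 9.772×10^-5 m·K/W
  R'_aerogel blanket = ln(0.0956/0.0438)/(2πk) = 0.7805/(2π·0.0135) = 9.202 m·K/W
  R'_conv,out = 1/(2πr h) = 1/(2π·0.0956·18.2) = 0.09147 m·K/W
ΣR = 9.772×10^-5 + 9.202 + 0.09147 = 9.294 m·K/W
Q' = ΔT/ΣR = (94 K − 288 K)/9.294 = -20.9 W/m
(Negative Q' ⇒ heat flows inward; heat gain = 20.9 W/m.)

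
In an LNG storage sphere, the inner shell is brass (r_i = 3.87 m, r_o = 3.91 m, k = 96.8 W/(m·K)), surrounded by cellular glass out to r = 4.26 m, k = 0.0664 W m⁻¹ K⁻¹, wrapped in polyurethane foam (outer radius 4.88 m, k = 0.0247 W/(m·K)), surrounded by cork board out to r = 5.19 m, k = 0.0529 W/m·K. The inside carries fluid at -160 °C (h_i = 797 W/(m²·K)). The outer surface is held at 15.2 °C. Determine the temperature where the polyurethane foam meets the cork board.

T = -7.9 °C

Series thermal resistances, inner to outer:
  R_conv,in = 1/(4πr²h) = 1/(4π·3.87²·797) = 6.667×10^-6 K/W
  R_brass = (1/3.87 − 1/3.91)/(4πk) = 0.002643/(4π·96.8) = 2.173×10^-6 K/W
  R_cellular glass = (1/3.91 − 1/4.26)/(4πk) = 0.02101/(4π·0.0664) = 0.02518 K/W
  R_polyurethane foam = (1/4.26 − 1/4.88)/(4πk) = 0.02982/(4π·0.0247) = 0.09608 K/W
  R_cork board = (1/4.88 − 1/5.19)/(4πk) = 0.01224/(4π·0.0529) = 0.01841 K/W
ΣR = 6.667×10^-6 + 2.173×10^-6 + 0.02518 + 0.09608 + 0.01841 = 0.1397 K/W
Q = ΔT/ΣR = (-160 °C − 15.2 °C)/0.1397 = -1254 W
From the inner boundary to the polyurethane foam/cork board interface, ΣR_partial = 0.1213 K/W.
T_interface = T_in − Q·ΣR_partial = -160 °C − (-1254)(0.1213) = -7.9 °C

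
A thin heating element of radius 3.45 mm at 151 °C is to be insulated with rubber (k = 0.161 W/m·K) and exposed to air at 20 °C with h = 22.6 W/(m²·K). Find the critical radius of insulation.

r_cr = 0.712 cm

For a cylinder, r_cr = k_ins/h = 0.161/22.6 = 0.00712 m = 0.712 cm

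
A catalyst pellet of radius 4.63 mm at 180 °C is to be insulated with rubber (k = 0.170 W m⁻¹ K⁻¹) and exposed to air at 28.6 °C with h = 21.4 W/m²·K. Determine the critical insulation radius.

r_cr = 1.59 cm

For a sphere, r_cr = 2k_ins/h = 2·0.170/21.4 = 0.0159 m = 1.59 cm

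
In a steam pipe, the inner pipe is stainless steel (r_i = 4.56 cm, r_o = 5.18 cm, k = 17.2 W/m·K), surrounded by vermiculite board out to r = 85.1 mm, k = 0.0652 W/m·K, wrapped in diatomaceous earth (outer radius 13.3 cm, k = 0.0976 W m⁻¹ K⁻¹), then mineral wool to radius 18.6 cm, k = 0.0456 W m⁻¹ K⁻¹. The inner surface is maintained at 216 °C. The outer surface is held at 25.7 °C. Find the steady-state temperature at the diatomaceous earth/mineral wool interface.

Treat each layer as a resistance in series:
  R'_stainless steel = ln(0.0518/0.0456)/(2πk) = 0.1275/(2π·17.2) = 0.001180 m·K/W
  R'_vermiculite board = ln(0.0851/0.0518)/(2πk) = 0.4964/(2π·0.0652) = 1.212 m·K/W
  R'_diatomaceous earth = ln(0.133/0.0851)/(2πk) = 0.4465/(2π·0.0976) = 0.7281 m·K/W
  R'_mineral wool = ln(0.186/0.133)/(2πk) = 0.3354/(2π·0.0456) = 1.171 m·K/W
ΣR = 0.001180 + 1.212 + 0.7281 + 1.171 = 3.112 m·K/W
Q' = ΔT/ΣR = (216 °C − 25.7 °C)/3.112 = 61.15 W/m
From the inner boundary to the diatomaceous earth/mineral wool interface, ΣR_partial = 1.941 m·K/W.
T_interface = T_in − Q'·ΣR_partial = 216 °C − (61.15)(1.941) = 97.3 °C

T = 97.3 °C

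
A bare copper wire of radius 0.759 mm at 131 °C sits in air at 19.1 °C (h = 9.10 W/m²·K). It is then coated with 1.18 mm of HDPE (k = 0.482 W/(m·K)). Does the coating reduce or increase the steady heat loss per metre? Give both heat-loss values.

increases: 4.86 → 12.0 W/m

Critical radius for a cylinder: r_cr = k/h = 0.0530 m = 5.30 cm.
Outer radius after coating: r₂ = 7.59×10^-4 + 0.00118 = 0.001939 m.
Since r₁ < r_cr and r₂ ≤ r_cr, the coating moves toward the maximum at r_cr — heat loss rises.
Bare: R = 1/(2πr₁h) = 23.04 m·K/W; Q = 111.9/23.04 = 4.86 W/m.
Coated: R = R_cond + R_conv = 9.330 m·K/W; Q = 111.9/9.330 = 12.0 W/m.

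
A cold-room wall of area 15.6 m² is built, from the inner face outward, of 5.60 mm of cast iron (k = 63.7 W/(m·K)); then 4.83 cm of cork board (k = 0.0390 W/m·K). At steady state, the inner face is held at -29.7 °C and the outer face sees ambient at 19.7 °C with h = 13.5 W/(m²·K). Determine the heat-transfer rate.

Q = 587 W

Treat each layer as a resistance in series:
  R_cast iron = L/(kA) = 0.00560/(63.7·15.6) = 5.635×10^-6 K/W
  R_cork board = L/(kA) = 0.0483/(0.0390·15.6) = 0.07939 K/W
  R_conv,out = 1/(hA) = 1/(13.5·15.6) = 0.004748 K/W
ΣR = 5.635×10^-6 + 0.07939 + 0.004748 = 0.08414 K/W
Q = ΔT/ΣR = (-29.7 °C − 19.7 °C)/0.08414 = -587 W
(Negative Q ⇒ heat flows inward; heat gain = 587 W.)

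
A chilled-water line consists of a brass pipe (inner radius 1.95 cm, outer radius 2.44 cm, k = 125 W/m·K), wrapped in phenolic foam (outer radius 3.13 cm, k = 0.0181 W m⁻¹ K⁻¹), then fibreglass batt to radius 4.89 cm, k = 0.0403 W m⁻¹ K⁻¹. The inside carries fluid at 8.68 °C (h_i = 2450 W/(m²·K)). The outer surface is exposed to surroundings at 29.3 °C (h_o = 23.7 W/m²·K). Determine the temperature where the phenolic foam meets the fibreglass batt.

T = 19.7 °C

Series thermal resistances, inner to outer:
  R'_conv,in = 1/(2πr h) = 1/(2π·0.0195·2450) = 0.003331 m·K/W
  R'_brass = ln(0.0244/0.0195)/(2πk) = 0.2242/(2π·125) = 2.854×10^-4 m·K/W
  R'_phenolic foam = ln(0.0313/0.0244)/(2πk) = 0.2490/(2π·0.0181) = 2.190 m·K/W
  R'_fibreglass batt = ln(0.0489/0.0313)/(2πk) = 0.4462/(2π·0.0403) = 1.762 m·K/W
  R'_conv,out = 1/(2πr h) = 1/(2π·0.0489·23.7) = 0.1373 m·K/W
ΣR = 0.003331 + 2.854×10^-4 + 2.190 + 1.762 + 0.1373 = 4.093 m·K/W
Q' = ΔT/ΣR = (8.68 °C − 29.3 °C)/4.093 = -5.038 W/m
From the inner boundary to the phenolic foam/fibreglass batt interface, ΣR_partial = 2.194 m·K/W.
T_interface = T_in − Q'·ΣR_partial = 8.68 °C − (-5.038)(2.194) = 19.7 °C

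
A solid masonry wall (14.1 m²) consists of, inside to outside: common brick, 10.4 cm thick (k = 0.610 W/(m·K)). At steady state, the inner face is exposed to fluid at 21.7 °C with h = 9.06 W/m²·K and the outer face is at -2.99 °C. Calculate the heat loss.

Series thermal resistances, inner to outer:
  R_conv,in = 1/(hA) = 1/(9.06·14.1) = 0.007828 K/W
  R_common brick = L/(kA) = 0.104/(0.610·14.1) = 0.01209 K/W
ΣR = 0.007828 + 0.01209 = 0.01992 K/W
Q = ΔT/ΣR = (21.7 °C − -2.99 °C)/0.01992 = 1240 W

Q = 1240 W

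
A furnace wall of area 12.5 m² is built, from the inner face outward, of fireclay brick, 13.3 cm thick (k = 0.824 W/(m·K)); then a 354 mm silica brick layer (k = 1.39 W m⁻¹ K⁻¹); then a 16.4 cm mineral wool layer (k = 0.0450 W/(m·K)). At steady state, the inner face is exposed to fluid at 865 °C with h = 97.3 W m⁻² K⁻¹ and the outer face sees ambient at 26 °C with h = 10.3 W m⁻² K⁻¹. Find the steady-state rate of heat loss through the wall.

Q = 2520 W

Resistance network (inner→outer):
  R_conv,in = 1/(hA) = 1/(97.3·12.5) = 8.222×10^-4 K/W
  R_fireclay brick = L/(kA) = 0.133/(0.824·12.5) = 0.01291 K/W
  R_silica brick = L/(kA) = 0.354/(1.39·12.5) = 0.02037 K/W
  R_mineral wool = L/(kA) = 0.164/(0.0450·12.5) = 0.2916 K/W
  R_conv,out = 1/(hA) = 1/(10.3·12.5) = 0.007767 K/W
ΣR = 8.222×10^-4 + 0.01291 + 0.02037 + 0.2916 + 0.007767 = 0.3335 K/W
Q = ΔT/ΣR = (865 °C − 26 °C)/0.3335 = 2520 W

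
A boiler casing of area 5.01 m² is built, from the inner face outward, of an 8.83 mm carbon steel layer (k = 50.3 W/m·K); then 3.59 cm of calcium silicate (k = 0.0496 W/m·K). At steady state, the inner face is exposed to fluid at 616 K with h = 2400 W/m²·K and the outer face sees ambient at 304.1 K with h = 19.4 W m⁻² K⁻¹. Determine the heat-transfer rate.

Treat each layer as a resistance in series:
  R_conv,in = 1/(hA) = 1/(2400·5.01) = 8.317×10^-5 K/W
  R_carbon steel = L/(kA) = 0.00883/(50.3·5.01) = 3.504×10^-5 K/W
  R_calcium silicate = L/(kA) = 0.0359/(0.0496·5.01) = 0.1445 K/W
  R_conv,out = 1/(hA) = 1/(19.4·5.01) = 0.01029 K/W
ΣR = 8.317×10^-5 + 3.504×10^-5 + 0.1445 + 0.01029 = 0.1549 K/W
Q = ΔT/ΣR = (616 K − 304.1 K)/0.1549 = 2010 W

Q = 2.01 kW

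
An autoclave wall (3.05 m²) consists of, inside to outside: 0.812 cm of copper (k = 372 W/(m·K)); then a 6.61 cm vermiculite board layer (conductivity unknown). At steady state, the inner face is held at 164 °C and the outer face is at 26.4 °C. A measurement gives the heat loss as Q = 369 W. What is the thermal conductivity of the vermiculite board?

ΣR = ΔT/Q = |164 − 26.4|/369 = 0.3729 K/W
Known resistances:
  R_copper = L/(kA) = 0.00812/(372·3.05) = 7.157×10^-6 K/W
R_vermiculite board = ΣR − ΣR_known = 0.3729 − 7.157×10^-6 = 0.3729 K/W
L/(kA) = 0.3729 ⇒ k = 0.0661/(0.3729·3.05) = 0.0581 W/m·K

k = 0.0581 W/m·K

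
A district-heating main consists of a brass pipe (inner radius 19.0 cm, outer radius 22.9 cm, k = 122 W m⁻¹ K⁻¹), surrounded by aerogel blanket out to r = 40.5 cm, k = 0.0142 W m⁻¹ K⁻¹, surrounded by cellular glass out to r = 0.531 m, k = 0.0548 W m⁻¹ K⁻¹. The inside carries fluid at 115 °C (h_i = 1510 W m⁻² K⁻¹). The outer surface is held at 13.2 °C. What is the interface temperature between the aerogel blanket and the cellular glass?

Series thermal resistances, inner to outer:
  R'_conv,in = 1/(2πr h) = 1/(2π·0.190·1510) = 5.547×10^-4 m·K/W
  R'_brass = ln(0.229/0.190)/(2πk) = 0.1867/(2π·122) = 2.436×10^-4 m·K/W
  R'_aerogel blanket = ln(0.405/0.229)/(2πk) = 0.5702/(2π·0.0142) = 6.390 m·K/W
  R'_cellular glass = ln(0.531/0.405)/(2πk) = 0.2709/(2π·0.0548) = 0.7867 m·K/W
ΣR = 5.547×10^-4 + 2.436×10^-4 + 6.390 + 0.7867 = 7.177 m·K/W
Q' = ΔT/ΣR = (115 °C − 13.2 °C)/7.177 = 14.18 W/m
From the inner boundary to the aerogel blanket/cellular glass interface, ΣR_partial = 6.391 m·K/W.
T_interface = T_in − Q'·ΣR_partial = 115 °C − (14.18)(6.391) = 24.4 °C

T = 24.4 °C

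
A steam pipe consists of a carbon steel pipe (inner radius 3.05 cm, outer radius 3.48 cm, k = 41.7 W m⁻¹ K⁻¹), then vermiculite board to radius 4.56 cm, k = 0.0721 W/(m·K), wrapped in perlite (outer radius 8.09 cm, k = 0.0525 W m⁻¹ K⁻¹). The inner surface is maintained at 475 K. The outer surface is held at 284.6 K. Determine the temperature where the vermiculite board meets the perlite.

Treat each layer as a resistance in series:
  R'_carbon steel = ln(0.0348/0.0305)/(2πk) = 0.1319/(2π·41.7) = 5.034×10^-4 m·K/W
  R'_vermiculite board = ln(0.0456/0.0348)/(2πk) = 0.2703/(2π·0.0721) = 0.5966 m·K/W
  R'_perlite = ln(0.0809/0.0456)/(2πk) = 0.5733/(2π·0.0525) = 1.738 m·K/W
ΣR = 5.034×10^-4 + 0.5966 + 1.738 = 2.335 m·K/W
Q' = ΔT/ΣR = (475 K − 284.6 K)/2.335 = 81.54 W/m
From the inner boundary to the vermiculite board/perlite interface, ΣR_partial = 0.5971 m·K/W.
T_interface = T_in − Q'·ΣR_partial = 475 K − (81.54)(0.5971) = 426 K

T = 426 K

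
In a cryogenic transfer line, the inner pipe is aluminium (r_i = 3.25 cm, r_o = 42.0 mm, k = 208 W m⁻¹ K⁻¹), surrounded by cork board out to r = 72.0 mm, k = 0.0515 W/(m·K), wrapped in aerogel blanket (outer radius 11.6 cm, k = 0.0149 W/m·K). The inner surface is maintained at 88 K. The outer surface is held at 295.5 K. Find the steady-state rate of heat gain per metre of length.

Series thermal resistances, inner to outer:
  R'_aluminium = ln(0.0420/0.0325)/(2πk) = 0.2564/(2π·208) = 1.962×10^-4 m·K/W
  R'_cork board = ln(0.0720/0.0420)/(2πk) = 0.5390/(2π·0.0515) = 1.666 m·K/W
  R'_aerogel blanket = ln(0.116/0.0720)/(2πk) = 0.4769/(2π·0.0149) = 5.094 m·K/W
ΣR = 1.962×10^-4 + 1.666 + 5.094 = 6.760 m·K/W
Q' = ΔT/ΣR = (88 K − 295.5 K)/6.760 = -30.7 W/m
(Negative Q' ⇒ heat flows inward; heat gain = 30.7 W/m.)

Q' = 30.7 W/m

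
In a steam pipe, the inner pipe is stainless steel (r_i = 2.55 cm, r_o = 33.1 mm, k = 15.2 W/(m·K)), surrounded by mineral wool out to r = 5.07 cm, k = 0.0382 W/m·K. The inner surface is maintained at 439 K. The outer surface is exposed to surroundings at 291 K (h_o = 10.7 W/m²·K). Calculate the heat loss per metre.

Q' = 71.4 W/m

Resistance network (inner→outer):
  R'_stainless steel = ln(0.0331/0.0255)/(2πk) = 0.2609/(2π·15.2) = 0.002731 m·K/W
  R'_mineral wool = ln(0.0507/0.0331)/(2πk) = 0.4264/(2π·0.0382) = 1.777 m·K/W
  R'_conv,out = 1/(2πr h) = 1/(2π·0.0507·10.7) = 0.2934 m·K/W
ΣR = 0.002731 + 1.777 + 0.2934 = 2.073 m·K/W
Q' = ΔT/ΣR = (439 K − 291 K)/2.073 = 71.4 W/m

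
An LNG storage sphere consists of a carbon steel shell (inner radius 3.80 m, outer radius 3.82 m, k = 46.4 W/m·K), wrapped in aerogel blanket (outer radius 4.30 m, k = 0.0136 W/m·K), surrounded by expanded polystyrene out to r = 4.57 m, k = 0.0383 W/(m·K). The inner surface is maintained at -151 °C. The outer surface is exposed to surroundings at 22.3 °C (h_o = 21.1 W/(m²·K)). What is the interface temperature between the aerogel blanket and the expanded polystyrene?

Treat each layer as a resistance in series:
  R_carbon steel = (1/3.80 − 1/3.82)/(4πk) = 0.001378/(4π·46.4) = 2.363×10^-6 K/W
  R_aerogel blanket = (1/3.82 − 1/4.30)/(4πk) = 0.02922/(4π·0.0136) = 0.1710 K/W
  R_expanded polystyrene = (1/4.30 − 1/4.57)/(4πk) = 0.01374/(4π·0.0383) = 0.02855 K/W
  R_conv,out = 1/(4πr²h) = 1/(4π·4.57²·21.1) = 1.806×10^-4 K/W
ΣR = 2.363×10^-6 + 0.1710 + 0.02855 + 1.806×10^-4 = 0.1997 K/W
Q = ΔT/ΣR = (-151 °C − 22.3 °C)/0.1997 = -867.8 W
From the inner boundary to the aerogel blanket/expanded polystyrene interface, ΣR_partial = 0.1710 K/W.
T_interface = T_in − Q·ΣR_partial = -151 °C − (-867.8)(0.1710) = -2.6 °C

T = -2.6 °C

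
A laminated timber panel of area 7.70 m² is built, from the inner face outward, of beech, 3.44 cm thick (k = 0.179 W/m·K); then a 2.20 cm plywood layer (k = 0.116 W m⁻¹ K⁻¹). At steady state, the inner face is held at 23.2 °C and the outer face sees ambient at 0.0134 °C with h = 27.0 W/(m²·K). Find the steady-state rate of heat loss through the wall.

Q = 426 W

Series thermal resistances, inner to outer:
  R_beech = L/(kA) = 0.0344/(0.179·7.70) = 0.02496 K/W
  R_plywood = L/(kA) = 0.0220/(0.116·7.70) = 0.02463 K/W
  R_conv,out = 1/(hA) = 1/(27.0·7.70) = 0.004810 K/W
ΣR = 0.02496 + 0.02463 + 0.004810 = 0.05440 K/W
Q = ΔT/ΣR = (23.2 °C − 0.0134 °C)/0.05440 = 426 W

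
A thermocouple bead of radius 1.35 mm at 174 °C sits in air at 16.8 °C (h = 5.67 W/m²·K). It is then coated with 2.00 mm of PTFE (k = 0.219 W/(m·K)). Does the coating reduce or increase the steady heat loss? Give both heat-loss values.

increases: 0.0204 → 0.111 W

Critical radius for a sphere: r_cr = 2k/h = 0.0772 m = 7.72 cm.
Outer radius after coating: r₂ = 0.00135 + 0.00200 = 0.00335 m.
Since r₁ < r_cr and r₂ ≤ r_cr, the coating moves toward the maximum at r_cr — heat loss rises.
Bare: R = 1/(4πr₁²h) = 7701 K/W; Q = 157.2/7701 = 0.0204 W.
Coated: R = R_cond + R_conv = 1411 K/W; Q = 157.2/1411 = 0.111 W.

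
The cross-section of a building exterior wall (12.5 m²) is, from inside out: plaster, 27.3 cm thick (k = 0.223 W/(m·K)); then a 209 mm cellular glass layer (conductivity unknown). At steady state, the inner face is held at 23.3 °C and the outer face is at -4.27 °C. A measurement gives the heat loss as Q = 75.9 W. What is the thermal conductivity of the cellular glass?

k = 0.0630 W/m·K

ΣR = ΔT/Q = |23.3 − -4.27|/75.9 = 0.3632 K/W
Known resistances:
  R_plaster = L/(kA) = 0.273/(0.223·12.5) = 0.09794 K/W
R_cellular glass = ΣR − ΣR_known = 0.3632 − 0.09794 = 0.2653 K/W
L/(kA) = 0.2653 ⇒ k = 0.209/(0.2653·12.5) = 0.0630 W/m·K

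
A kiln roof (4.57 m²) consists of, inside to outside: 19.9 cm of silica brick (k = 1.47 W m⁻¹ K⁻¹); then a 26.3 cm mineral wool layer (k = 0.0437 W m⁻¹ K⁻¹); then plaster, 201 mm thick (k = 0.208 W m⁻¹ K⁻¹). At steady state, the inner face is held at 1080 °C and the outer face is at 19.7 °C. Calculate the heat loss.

Q = 681 W

Resistance network (inner→outer):
  R_silica brick = L/(kA) = 0.199/(1.47·4.57) = 0.02962 K/W
  R_mineral wool = L/(kA) = 0.263/(0.0437·4.57) = 1.317 K/W
  R_plaster = L/(kA) = 0.201/(0.208·4.57) = 0.2115 K/W
ΣR = 0.02962 + 1.317 + 0.2115 = 1.558 K/W
Q = ΔT/ΣR = (1080 °C − 19.7 °C)/1.558 = 681 W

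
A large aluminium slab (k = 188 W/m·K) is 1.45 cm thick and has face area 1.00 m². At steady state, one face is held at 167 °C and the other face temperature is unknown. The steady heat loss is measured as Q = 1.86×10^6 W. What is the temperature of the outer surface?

T_out = 23.5 °C

Series resistances:
  R_aluminium = L/(kA) = 0.0145/(188·1.00) = 7.713×10^-5 K/W
ΣR = 7.713×10^-5 K/W
ΔT = Q·ΣR = 1.86×10^6 × 7.713×10^-5 = 143.5 K
Heat flows outward, so T_out = T_in − ΔT = 167 − 143.5 = 23.5 °C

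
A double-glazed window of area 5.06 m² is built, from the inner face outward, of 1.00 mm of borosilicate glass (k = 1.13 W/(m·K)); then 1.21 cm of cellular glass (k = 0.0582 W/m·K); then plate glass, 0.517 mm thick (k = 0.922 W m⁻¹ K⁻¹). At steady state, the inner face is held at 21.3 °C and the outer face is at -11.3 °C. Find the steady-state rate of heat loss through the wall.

Q = 788 W

Treat each layer as a resistance in series:
  R_borosilicate glass = L/(kA) = 0.00100/(1.13·5.06) = 1.749×10^-4 K/W
  R_cellular glass = L/(kA) = 0.0121/(0.0582·5.06) = 0.04109 K/W
  R_plate glass = L/(kA) = 5.17×10^-4/(0.922·5.06) = 1.108×10^-4 K/W
ΣR = 1.749×10^-4 + 0.04109 + 1.108×10^-4 = 0.04138 K/W
Q = ΔT/ΣR = (21.3 °C − -11.3 °C)/0.04138 = 788 W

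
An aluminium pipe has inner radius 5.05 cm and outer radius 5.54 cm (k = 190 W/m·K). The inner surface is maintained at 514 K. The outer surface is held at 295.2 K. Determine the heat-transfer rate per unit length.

Q' = 2πk·ΔT/ln(r₂/r₁) = 2π × 190 × 218.8 / ln(0.0554/0.0505) = 2.82×10^6 W/m

Q' = 2820 kW/m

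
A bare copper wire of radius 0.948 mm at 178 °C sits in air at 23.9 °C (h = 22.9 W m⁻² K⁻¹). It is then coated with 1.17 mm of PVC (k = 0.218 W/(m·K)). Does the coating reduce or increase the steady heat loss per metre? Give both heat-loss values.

Critical radius for a cylinder: r_cr = k/h = 0.00952 m = 0.952 cm.
Outer radius after coating: r₂ = 9.48×10^-4 + 0.00117 = 0.002118 m.
Since r₁ < r_cr and r₂ ≤ r_cr, the coating moves toward the maximum at r_cr — heat loss rises.
Bare: R = 1/(2πr₁h) = 7.331 m·K/W; Q = 154.1/7.331 = 21.0 W/m.
Coated: R = R_cond + R_conv = 3.868 m·K/W; Q = 154.1/3.868 = 39.8 W/m.

increases: 21.0 → 39.8 W/m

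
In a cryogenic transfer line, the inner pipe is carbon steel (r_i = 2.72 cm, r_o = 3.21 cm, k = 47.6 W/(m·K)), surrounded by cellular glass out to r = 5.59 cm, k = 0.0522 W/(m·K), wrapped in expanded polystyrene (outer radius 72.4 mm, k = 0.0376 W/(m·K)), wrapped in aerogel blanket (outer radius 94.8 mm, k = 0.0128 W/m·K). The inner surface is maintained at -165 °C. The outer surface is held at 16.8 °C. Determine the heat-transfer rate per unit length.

Q' = 29.6 W/m

Series thermal resistances, inner to outer:
  R'_carbon steel = ln(0.0321/0.0272)/(2πk) = 0.1656/(2π·47.6) = 5.538×10^-4 m·K/W
  R'_cellular glass = ln(0.0559/0.0321)/(2πk) = 0.5547/(2π·0.0522) = 1.691 m·K/W
  R'_expanded polystyrene = ln(0.0724/0.0559)/(2πk) = 0.2586/(2π·0.0376) = 1.095 m·K/W
  R'_aerogel blanket = ln(0.0948/0.0724)/(2πk) = 0.2696/(2π·0.0128) = 3.352 m·K/W
ΣR = 5.538×10^-4 + 1.691 + 1.095 + 3.352 = 6.139 m·K/W
Q' = ΔT/ΣR = (-165 °C − 16.8 °C)/6.139 = -29.6 W/m
(Negative Q' ⇒ heat flows inward; heat gain = 29.6 W/m.)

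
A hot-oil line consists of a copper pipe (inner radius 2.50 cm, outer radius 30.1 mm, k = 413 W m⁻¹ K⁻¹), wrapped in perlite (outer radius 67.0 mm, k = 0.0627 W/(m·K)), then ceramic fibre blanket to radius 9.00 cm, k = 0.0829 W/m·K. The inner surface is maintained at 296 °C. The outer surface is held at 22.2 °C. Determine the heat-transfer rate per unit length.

Treat each layer as a resistance in series:
  R'_copper = ln(0.0301/0.0250)/(2πk) = 0.1856/(2π·413) = 7.154×10^-5 m·K/W
  R'_perlite = ln(0.0670/0.0301)/(2πk) = 0.8002/(2π·0.0627) = 2.031 m·K/W
  R'_ceramic fibre blanket = ln(0.0900/0.0670)/(2πk) = 0.2951/(2π·0.0829) = 0.5666 m·K/W
ΣR = 7.154×10^-5 + 2.031 + 0.5666 = 2.598 m·K/W
Q' = ΔT/ΣR = (296 °C − 22.2 °C)/2.598 = 105 W/m

Q' = 105 W/m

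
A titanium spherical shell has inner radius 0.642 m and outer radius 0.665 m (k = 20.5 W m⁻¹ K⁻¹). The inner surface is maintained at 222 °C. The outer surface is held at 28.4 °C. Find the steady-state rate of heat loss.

Q = 4πk·ΔT/(1/r₁ − 1/r₂) = 4π × 20.5 × 193.6 / (1/0.642 − 1/0.665) = 9.26×10^5 W

Q = 9.26×10^5 W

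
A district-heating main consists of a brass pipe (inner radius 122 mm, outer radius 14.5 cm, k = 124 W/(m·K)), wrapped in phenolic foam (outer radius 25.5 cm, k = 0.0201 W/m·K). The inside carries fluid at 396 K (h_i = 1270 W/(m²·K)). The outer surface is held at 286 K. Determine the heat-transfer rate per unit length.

Treat each layer as a resistance in series:
  R'_conv,in = 1/(2πr h) = 1/(2π·0.122·1270) = 0.001027 m·K/W
  R'_brass = ln(0.145/0.122)/(2πk) = 0.1727/(2π·124) = 2.217×10^-4 m·K/W
  R'_phenolic foam = ln(0.255/0.145)/(2πk) = 0.5645/(2π·0.0201) = 4.470 m·K/W
ΣR = 0.001027 + 2.217×10^-4 + 4.470 = 4.471 m·K/W
Q' = ΔT/ΣR = (396 K − 286 K)/4.471 = 24.6 W/m

Q' = 24.6 W/m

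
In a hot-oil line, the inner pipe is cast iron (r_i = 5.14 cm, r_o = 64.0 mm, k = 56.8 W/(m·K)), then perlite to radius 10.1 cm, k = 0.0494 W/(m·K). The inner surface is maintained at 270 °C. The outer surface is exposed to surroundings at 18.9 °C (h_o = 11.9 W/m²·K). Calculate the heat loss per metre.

Q' = 157 W/m

Treat each layer as a resistance in series:
  R'_cast iron = ln(0.0640/0.0514)/(2πk) = 0.2192/(2π·56.8) = 6.143×10^-4 m·K/W
  R'_perlite = ln(0.101/0.0640)/(2πk) = 0.4562/(2π·0.0494) = 1.470 m·K/W
  R'_conv,out = 1/(2πr h) = 1/(2π·0.101·11.9) = 0.1324 m·K/W
ΣR = 6.143×10^-4 + 1.470 + 0.1324 = 1.603 m·K/W
Q' = ΔT/ΣR = (270 °C − 18.9 °C)/1.603 = 157 W/m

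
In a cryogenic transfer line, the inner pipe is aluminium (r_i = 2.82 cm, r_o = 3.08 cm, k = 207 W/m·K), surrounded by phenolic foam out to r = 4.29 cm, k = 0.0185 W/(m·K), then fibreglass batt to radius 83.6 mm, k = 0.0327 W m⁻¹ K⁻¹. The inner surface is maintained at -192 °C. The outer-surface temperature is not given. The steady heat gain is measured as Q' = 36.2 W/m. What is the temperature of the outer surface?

Sum the resistances:
  R'_aluminium = ln(0.0308/0.0282)/(2πk) = 0.08819/(2π·207) = 6.781×10^-5 m·K/W
  R'_phenolic foam = ln(0.0429/0.0308)/(2πk) = 0.3314/(2π·0.0185) = 2.851 m·K/W
  R'_fibreglass batt = ln(0.0836/0.0429)/(2πk) = 0.6672/(2π·0.0327) = 3.247 m·K/W
ΣR = 6.098 m·K/W
ΔT = Q'·ΣR = 36.2 × 6.098 = 220.7 K
Heat flows inward, so T_out = T_in + ΔT = -192 + 220.7 = 28.7 °C

T_out = 28.7 °C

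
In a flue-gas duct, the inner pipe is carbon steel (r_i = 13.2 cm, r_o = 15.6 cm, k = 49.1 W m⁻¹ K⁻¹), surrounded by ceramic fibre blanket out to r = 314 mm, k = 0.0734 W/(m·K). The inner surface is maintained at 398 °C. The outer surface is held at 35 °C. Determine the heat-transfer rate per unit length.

Series thermal resistances, inner to outer:
  R'_carbon steel = ln(0.156/0.132)/(2πk) = 0.1671/(2π·49.1) = 5.415×10^-4 m·K/W
  R'_ceramic fibre blanket = ln(0.314/0.156)/(2πk) = 0.6995/(2π·0.0734) = 1.517 m·K/W
ΣR = 5.415×10^-4 + 1.517 = 1.518 m·K/W
Q' = ΔT/ΣR = (398 °C − 35 °C)/1.518 = 239 W/m

Q' = 239 W/m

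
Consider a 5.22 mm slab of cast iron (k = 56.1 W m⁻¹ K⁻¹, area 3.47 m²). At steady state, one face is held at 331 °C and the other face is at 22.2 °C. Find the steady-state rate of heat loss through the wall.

Q = kA·ΔT/L = 56.1 × 3.47 × |331 °C − 22.2 °C| / 0.00522 = 1.15×10^7 W

Q = 1.15×10^7 W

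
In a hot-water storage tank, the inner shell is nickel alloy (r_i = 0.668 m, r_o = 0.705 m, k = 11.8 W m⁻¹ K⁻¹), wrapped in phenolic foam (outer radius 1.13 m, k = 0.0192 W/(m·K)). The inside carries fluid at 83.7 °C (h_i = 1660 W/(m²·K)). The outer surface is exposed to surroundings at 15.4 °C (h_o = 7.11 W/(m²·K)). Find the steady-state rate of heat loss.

Resistance network (inner→outer):
  R_conv,in = 1/(4πr²h) = 1/(4π·0.668²·1660) = 1.074×10^-4 K/W
  R_nickel alloy = (1/0.668 − 1/0.705)/(4πk) = 0.07857/(4π·11.8) = 5.298×10^-4 K/W
  R_phenolic foam = (1/0.705 − 1/1.13)/(4πk) = 0.5335/(4π·0.0192) = 2.211 K/W
  R_conv,out = 1/(4πr²h) = 1/(4π·1.13²·7.11) = 0.008765 K/W
ΣR = 1.074×10^-4 + 5.298×10^-4 + 2.211 + 0.008765 = 2.220 K/W
Q = ΔT/ΣR = (83.7 °C − 15.4 °C)/2.220 = 30.8 W

Q = 30.8 W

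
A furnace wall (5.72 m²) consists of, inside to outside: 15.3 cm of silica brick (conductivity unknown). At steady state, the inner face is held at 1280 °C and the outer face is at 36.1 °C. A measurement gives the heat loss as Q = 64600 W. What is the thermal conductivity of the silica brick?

k = 1.39 W/m·K

ΣR = ΔT/Q = |1280 − 36.1|/64600 = 0.01926 K/W
L/(kA) = 0.01926 ⇒ k = 0.153/(0.01926·5.72) = 1.39 W/m·K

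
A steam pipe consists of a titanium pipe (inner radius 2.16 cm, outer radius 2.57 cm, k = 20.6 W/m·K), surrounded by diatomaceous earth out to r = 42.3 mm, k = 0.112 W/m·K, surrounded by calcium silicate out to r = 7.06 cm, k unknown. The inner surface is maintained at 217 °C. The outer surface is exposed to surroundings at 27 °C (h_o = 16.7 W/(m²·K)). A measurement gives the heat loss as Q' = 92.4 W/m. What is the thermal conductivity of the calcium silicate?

k = 0.0673 W/m·K

ΣR = ΔT/Q' = |217 − 27|/92.4 = 2.056 m·K/W
Known resistances:
  R'_titanium = ln(0.0257/0.0216)/(2πk) = 0.1738/(2π·20.6) = 0.001343 m·K/W
  R'_diatomaceous earth = ln(0.0423/0.0257)/(2πk) = 0.4983/(2π·0.112) = 0.7081 m·K/W
  R'_conv,out = 1/(2πr h) = 1/(2π·0.0706·16.7) = 0.1350 m·K/W
R_calcium silicate = ΣR − ΣR_known = 2.056 − 0.8444 = 1.212 m·K/W
ln(r₂/r₁)/(2πk) = 1.212 ⇒ k = 0.5122/(2π·1.212) = 0.0673 W/m·K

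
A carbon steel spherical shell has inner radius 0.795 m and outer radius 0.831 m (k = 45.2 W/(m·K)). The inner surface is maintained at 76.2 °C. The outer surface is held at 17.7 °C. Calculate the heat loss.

Q = 610 kW

Q = 4πk·ΔT/(1/r₁ − 1/r₂) = 4π × 45.2 × 58.5 / (1/0.795 − 1/0.831) = 6.10×10^5 W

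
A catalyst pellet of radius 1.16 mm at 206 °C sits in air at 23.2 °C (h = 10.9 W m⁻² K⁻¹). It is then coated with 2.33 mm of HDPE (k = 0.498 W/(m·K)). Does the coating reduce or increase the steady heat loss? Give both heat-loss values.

Critical radius for a sphere: r_cr = 2k/h = 0.0914 m = 9.14 cm.
Outer radius after coating: r₂ = 0.00116 + 0.00233 = 0.00349 m.
Since r₁ < r_cr and r₂ ≤ r_cr, the coating moves toward the maximum at r_cr — heat loss rises.
Bare: R = 1/(4πr₁²h) = 5426 K/W; Q = 182.8/5426 = 0.0337 W.
Coated: R = R_cond + R_conv = 691.4 K/W; Q = 182.8/691.4 = 0.264 W.

increases: 0.0337 → 0.264 W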